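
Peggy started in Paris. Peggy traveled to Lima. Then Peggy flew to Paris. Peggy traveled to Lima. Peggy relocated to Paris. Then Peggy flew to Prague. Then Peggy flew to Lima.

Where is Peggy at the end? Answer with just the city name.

Tracking Peggy's location:
Start: Peggy is in Paris.
After move 1: Paris -> Lima. Peggy is in Lima.
After move 2: Lima -> Paris. Peggy is in Paris.
After move 3: Paris -> Lima. Peggy is in Lima.
After move 4: Lima -> Paris. Peggy is in Paris.
After move 5: Paris -> Prague. Peggy is in Prague.
After move 6: Prague -> Lima. Peggy is in Lima.

Answer: Lima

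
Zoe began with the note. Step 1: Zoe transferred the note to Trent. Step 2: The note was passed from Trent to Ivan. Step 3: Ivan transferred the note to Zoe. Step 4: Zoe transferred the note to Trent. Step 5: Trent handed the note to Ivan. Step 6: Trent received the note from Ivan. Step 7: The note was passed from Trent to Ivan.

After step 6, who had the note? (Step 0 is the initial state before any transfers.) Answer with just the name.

Answer: Trent

Derivation:
Tracking the note holder through step 6:
After step 0 (start): Zoe
After step 1: Trent
After step 2: Ivan
After step 3: Zoe
After step 4: Trent
After step 5: Ivan
After step 6: Trent

At step 6, the holder is Trent.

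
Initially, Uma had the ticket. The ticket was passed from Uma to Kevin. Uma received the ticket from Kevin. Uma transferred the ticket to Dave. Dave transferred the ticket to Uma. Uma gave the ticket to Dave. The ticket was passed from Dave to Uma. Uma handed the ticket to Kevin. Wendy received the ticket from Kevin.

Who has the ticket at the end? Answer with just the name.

Tracking the ticket through each event:
Start: Uma has the ticket.
After event 1: Kevin has the ticket.
After event 2: Uma has the ticket.
After event 3: Dave has the ticket.
After event 4: Uma has the ticket.
After event 5: Dave has the ticket.
After event 6: Uma has the ticket.
After event 7: Kevin has the ticket.
After event 8: Wendy has the ticket.

Answer: Wendy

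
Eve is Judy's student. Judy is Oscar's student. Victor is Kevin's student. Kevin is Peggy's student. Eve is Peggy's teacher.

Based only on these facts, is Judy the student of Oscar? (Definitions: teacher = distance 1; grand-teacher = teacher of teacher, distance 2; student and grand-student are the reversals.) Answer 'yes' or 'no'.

Answer: yes

Derivation:
Reconstructing the teacher chain from the given facts:
  Oscar -> Judy -> Eve -> Peggy -> Kevin -> Victor
(each arrow means 'teacher of the next')
Positions in the chain (0 = top):
  position of Oscar: 0
  position of Judy: 1
  position of Eve: 2
  position of Peggy: 3
  position of Kevin: 4
  position of Victor: 5

Judy is at position 1, Oscar is at position 0; signed distance (j - i) = -1.
'student' requires j - i = -1. Actual distance is -1, so the relation HOLDS.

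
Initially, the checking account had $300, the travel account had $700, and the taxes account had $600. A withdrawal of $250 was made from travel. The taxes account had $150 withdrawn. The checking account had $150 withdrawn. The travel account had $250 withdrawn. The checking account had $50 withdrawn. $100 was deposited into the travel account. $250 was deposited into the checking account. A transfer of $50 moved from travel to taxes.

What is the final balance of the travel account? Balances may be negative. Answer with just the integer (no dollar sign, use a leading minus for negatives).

Answer: 250

Derivation:
Tracking account balances step by step:
Start: checking=300, travel=700, taxes=600
Event 1 (withdraw 250 from travel): travel: 700 - 250 = 450. Balances: checking=300, travel=450, taxes=600
Event 2 (withdraw 150 from taxes): taxes: 600 - 150 = 450. Balances: checking=300, travel=450, taxes=450
Event 3 (withdraw 150 from checking): checking: 300 - 150 = 150. Balances: checking=150, travel=450, taxes=450
Event 4 (withdraw 250 from travel): travel: 450 - 250 = 200. Balances: checking=150, travel=200, taxes=450
Event 5 (withdraw 50 from checking): checking: 150 - 50 = 100. Balances: checking=100, travel=200, taxes=450
Event 6 (deposit 100 to travel): travel: 200 + 100 = 300. Balances: checking=100, travel=300, taxes=450
Event 7 (deposit 250 to checking): checking: 100 + 250 = 350. Balances: checking=350, travel=300, taxes=450
Event 8 (transfer 50 travel -> taxes): travel: 300 - 50 = 250, taxes: 450 + 50 = 500. Balances: checking=350, travel=250, taxes=500

Final balance of travel: 250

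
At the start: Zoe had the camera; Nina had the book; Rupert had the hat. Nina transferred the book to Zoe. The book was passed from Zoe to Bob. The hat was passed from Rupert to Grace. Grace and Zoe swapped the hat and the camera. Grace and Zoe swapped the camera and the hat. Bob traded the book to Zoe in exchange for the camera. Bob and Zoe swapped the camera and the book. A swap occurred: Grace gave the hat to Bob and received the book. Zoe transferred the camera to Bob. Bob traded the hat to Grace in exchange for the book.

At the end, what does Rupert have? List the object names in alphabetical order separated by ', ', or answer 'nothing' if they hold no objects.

Answer: nothing

Derivation:
Tracking all object holders:
Start: camera:Zoe, book:Nina, hat:Rupert
Event 1 (give book: Nina -> Zoe). State: camera:Zoe, book:Zoe, hat:Rupert
Event 2 (give book: Zoe -> Bob). State: camera:Zoe, book:Bob, hat:Rupert
Event 3 (give hat: Rupert -> Grace). State: camera:Zoe, book:Bob, hat:Grace
Event 4 (swap hat<->camera: now hat:Zoe, camera:Grace). State: camera:Grace, book:Bob, hat:Zoe
Event 5 (swap camera<->hat: now camera:Zoe, hat:Grace). State: camera:Zoe, book:Bob, hat:Grace
Event 6 (swap book<->camera: now book:Zoe, camera:Bob). State: camera:Bob, book:Zoe, hat:Grace
Event 7 (swap camera<->book: now camera:Zoe, book:Bob). State: camera:Zoe, book:Bob, hat:Grace
Event 8 (swap hat<->book: now hat:Bob, book:Grace). State: camera:Zoe, book:Grace, hat:Bob
Event 9 (give camera: Zoe -> Bob). State: camera:Bob, book:Grace, hat:Bob
Event 10 (swap hat<->book: now hat:Grace, book:Bob). State: camera:Bob, book:Bob, hat:Grace

Final state: camera:Bob, book:Bob, hat:Grace
Rupert holds: (nothing).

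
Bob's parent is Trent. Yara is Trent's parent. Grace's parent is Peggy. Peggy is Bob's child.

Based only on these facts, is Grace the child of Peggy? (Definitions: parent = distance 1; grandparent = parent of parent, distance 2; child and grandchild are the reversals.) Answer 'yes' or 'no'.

Reconstructing the parent chain from the given facts:
  Yara -> Trent -> Bob -> Peggy -> Grace
(each arrow means 'parent of the next')
Positions in the chain (0 = top):
  position of Yara: 0
  position of Trent: 1
  position of Bob: 2
  position of Peggy: 3
  position of Grace: 4

Grace is at position 4, Peggy is at position 3; signed distance (j - i) = -1.
'child' requires j - i = -1. Actual distance is -1, so the relation HOLDS.

Answer: yes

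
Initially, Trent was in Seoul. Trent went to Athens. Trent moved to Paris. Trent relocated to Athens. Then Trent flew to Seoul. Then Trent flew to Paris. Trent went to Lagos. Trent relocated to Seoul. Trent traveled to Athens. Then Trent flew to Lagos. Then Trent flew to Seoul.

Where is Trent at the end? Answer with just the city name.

Answer: Seoul

Derivation:
Tracking Trent's location:
Start: Trent is in Seoul.
After move 1: Seoul -> Athens. Trent is in Athens.
After move 2: Athens -> Paris. Trent is in Paris.
After move 3: Paris -> Athens. Trent is in Athens.
After move 4: Athens -> Seoul. Trent is in Seoul.
After move 5: Seoul -> Paris. Trent is in Paris.
After move 6: Paris -> Lagos. Trent is in Lagos.
After move 7: Lagos -> Seoul. Trent is in Seoul.
After move 8: Seoul -> Athens. Trent is in Athens.
After move 9: Athens -> Lagos. Trent is in Lagos.
After move 10: Lagos -> Seoul. Trent is in Seoul.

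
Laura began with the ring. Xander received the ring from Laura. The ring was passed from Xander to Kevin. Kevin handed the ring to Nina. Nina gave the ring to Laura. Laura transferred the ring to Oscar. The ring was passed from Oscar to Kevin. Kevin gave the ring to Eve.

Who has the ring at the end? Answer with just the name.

Answer: Eve

Derivation:
Tracking the ring through each event:
Start: Laura has the ring.
After event 1: Xander has the ring.
After event 2: Kevin has the ring.
After event 3: Nina has the ring.
After event 4: Laura has the ring.
After event 5: Oscar has the ring.
After event 6: Kevin has the ring.
After event 7: Eve has the ring.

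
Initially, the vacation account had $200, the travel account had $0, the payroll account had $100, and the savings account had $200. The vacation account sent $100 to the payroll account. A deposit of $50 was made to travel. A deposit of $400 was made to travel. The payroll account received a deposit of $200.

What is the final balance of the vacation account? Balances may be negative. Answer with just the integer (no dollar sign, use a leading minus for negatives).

Answer: 100

Derivation:
Tracking account balances step by step:
Start: vacation=200, travel=0, payroll=100, savings=200
Event 1 (transfer 100 vacation -> payroll): vacation: 200 - 100 = 100, payroll: 100 + 100 = 200. Balances: vacation=100, travel=0, payroll=200, savings=200
Event 2 (deposit 50 to travel): travel: 0 + 50 = 50. Balances: vacation=100, travel=50, payroll=200, savings=200
Event 3 (deposit 400 to travel): travel: 50 + 400 = 450. Balances: vacation=100, travel=450, payroll=200, savings=200
Event 4 (deposit 200 to payroll): payroll: 200 + 200 = 400. Balances: vacation=100, travel=450, payroll=400, savings=200

Final balance of vacation: 100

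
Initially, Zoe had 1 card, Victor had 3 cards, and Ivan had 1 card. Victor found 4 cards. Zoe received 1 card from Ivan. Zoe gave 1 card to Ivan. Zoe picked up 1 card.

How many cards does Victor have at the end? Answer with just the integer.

Tracking counts step by step:
Start: Zoe=1, Victor=3, Ivan=1
Event 1 (Victor +4): Victor: 3 -> 7. State: Zoe=1, Victor=7, Ivan=1
Event 2 (Ivan -> Zoe, 1): Ivan: 1 -> 0, Zoe: 1 -> 2. State: Zoe=2, Victor=7, Ivan=0
Event 3 (Zoe -> Ivan, 1): Zoe: 2 -> 1, Ivan: 0 -> 1. State: Zoe=1, Victor=7, Ivan=1
Event 4 (Zoe +1): Zoe: 1 -> 2. State: Zoe=2, Victor=7, Ivan=1

Victor's final count: 7

Answer: 7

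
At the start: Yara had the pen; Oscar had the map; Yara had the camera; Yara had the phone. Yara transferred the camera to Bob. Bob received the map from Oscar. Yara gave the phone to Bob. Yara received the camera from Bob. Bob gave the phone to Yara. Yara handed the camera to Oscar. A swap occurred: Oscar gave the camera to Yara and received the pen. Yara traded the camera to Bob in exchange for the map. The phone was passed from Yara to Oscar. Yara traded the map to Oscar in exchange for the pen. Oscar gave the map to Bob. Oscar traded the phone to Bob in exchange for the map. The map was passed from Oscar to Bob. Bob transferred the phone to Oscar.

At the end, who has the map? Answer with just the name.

Tracking all object holders:
Start: pen:Yara, map:Oscar, camera:Yara, phone:Yara
Event 1 (give camera: Yara -> Bob). State: pen:Yara, map:Oscar, camera:Bob, phone:Yara
Event 2 (give map: Oscar -> Bob). State: pen:Yara, map:Bob, camera:Bob, phone:Yara
Event 3 (give phone: Yara -> Bob). State: pen:Yara, map:Bob, camera:Bob, phone:Bob
Event 4 (give camera: Bob -> Yara). State: pen:Yara, map:Bob, camera:Yara, phone:Bob
Event 5 (give phone: Bob -> Yara). State: pen:Yara, map:Bob, camera:Yara, phone:Yara
Event 6 (give camera: Yara -> Oscar). State: pen:Yara, map:Bob, camera:Oscar, phone:Yara
Event 7 (swap camera<->pen: now camera:Yara, pen:Oscar). State: pen:Oscar, map:Bob, camera:Yara, phone:Yara
Event 8 (swap camera<->map: now camera:Bob, map:Yara). State: pen:Oscar, map:Yara, camera:Bob, phone:Yara
Event 9 (give phone: Yara -> Oscar). State: pen:Oscar, map:Yara, camera:Bob, phone:Oscar
Event 10 (swap map<->pen: now map:Oscar, pen:Yara). State: pen:Yara, map:Oscar, camera:Bob, phone:Oscar
Event 11 (give map: Oscar -> Bob). State: pen:Yara, map:Bob, camera:Bob, phone:Oscar
Event 12 (swap phone<->map: now phone:Bob, map:Oscar). State: pen:Yara, map:Oscar, camera:Bob, phone:Bob
Event 13 (give map: Oscar -> Bob). State: pen:Yara, map:Bob, camera:Bob, phone:Bob
Event 14 (give phone: Bob -> Oscar). State: pen:Yara, map:Bob, camera:Bob, phone:Oscar

Final state: pen:Yara, map:Bob, camera:Bob, phone:Oscar
The map is held by Bob.

Answer: Bob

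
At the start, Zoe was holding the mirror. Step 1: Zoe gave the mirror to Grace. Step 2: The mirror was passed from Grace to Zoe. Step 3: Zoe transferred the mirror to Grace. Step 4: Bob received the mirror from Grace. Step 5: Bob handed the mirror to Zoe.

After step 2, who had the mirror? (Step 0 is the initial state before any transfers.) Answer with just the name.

Answer: Zoe

Derivation:
Tracking the mirror holder through step 2:
After step 0 (start): Zoe
After step 1: Grace
After step 2: Zoe

At step 2, the holder is Zoe.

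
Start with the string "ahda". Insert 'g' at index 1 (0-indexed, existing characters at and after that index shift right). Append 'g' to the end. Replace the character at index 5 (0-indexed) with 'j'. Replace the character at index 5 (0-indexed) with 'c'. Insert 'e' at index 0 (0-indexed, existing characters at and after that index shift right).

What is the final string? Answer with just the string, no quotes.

Applying each edit step by step:
Start: "ahda"
Op 1 (insert 'g' at idx 1): "ahda" -> "aghda"
Op 2 (append 'g'): "aghda" -> "aghdag"
Op 3 (replace idx 5: 'g' -> 'j'): "aghdag" -> "aghdaj"
Op 4 (replace idx 5: 'j' -> 'c'): "aghdaj" -> "aghdac"
Op 5 (insert 'e' at idx 0): "aghdac" -> "eaghdac"

Answer: eaghdac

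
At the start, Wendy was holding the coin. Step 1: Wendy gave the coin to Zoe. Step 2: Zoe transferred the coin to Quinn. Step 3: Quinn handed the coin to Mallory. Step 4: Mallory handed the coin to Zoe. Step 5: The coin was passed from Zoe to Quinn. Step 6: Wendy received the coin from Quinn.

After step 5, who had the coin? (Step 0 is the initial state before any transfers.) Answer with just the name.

Answer: Quinn

Derivation:
Tracking the coin holder through step 5:
After step 0 (start): Wendy
After step 1: Zoe
After step 2: Quinn
After step 3: Mallory
After step 4: Zoe
After step 5: Quinn

At step 5, the holder is Quinn.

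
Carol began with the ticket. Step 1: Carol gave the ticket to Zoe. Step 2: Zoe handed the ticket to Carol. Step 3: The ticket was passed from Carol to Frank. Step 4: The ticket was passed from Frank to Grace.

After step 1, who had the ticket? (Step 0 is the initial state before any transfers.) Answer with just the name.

Tracking the ticket holder through step 1:
After step 0 (start): Carol
After step 1: Zoe

At step 1, the holder is Zoe.

Answer: Zoe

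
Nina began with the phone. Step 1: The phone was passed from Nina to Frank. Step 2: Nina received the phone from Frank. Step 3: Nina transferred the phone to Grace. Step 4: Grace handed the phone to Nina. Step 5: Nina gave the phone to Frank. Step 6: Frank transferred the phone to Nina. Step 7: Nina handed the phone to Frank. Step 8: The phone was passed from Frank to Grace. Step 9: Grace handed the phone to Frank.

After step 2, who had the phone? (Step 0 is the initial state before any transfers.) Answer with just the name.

Tracking the phone holder through step 2:
After step 0 (start): Nina
After step 1: Frank
After step 2: Nina

At step 2, the holder is Nina.

Answer: Nina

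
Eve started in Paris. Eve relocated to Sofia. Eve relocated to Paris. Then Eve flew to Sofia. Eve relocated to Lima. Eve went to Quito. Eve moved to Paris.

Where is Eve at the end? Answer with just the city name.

Answer: Paris

Derivation:
Tracking Eve's location:
Start: Eve is in Paris.
After move 1: Paris -> Sofia. Eve is in Sofia.
After move 2: Sofia -> Paris. Eve is in Paris.
After move 3: Paris -> Sofia. Eve is in Sofia.
After move 4: Sofia -> Lima. Eve is in Lima.
After move 5: Lima -> Quito. Eve is in Quito.
After move 6: Quito -> Paris. Eve is in Paris.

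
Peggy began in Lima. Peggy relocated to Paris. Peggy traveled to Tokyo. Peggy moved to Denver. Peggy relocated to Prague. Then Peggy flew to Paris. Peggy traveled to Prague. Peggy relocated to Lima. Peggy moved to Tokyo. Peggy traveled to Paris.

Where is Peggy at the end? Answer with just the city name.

Answer: Paris

Derivation:
Tracking Peggy's location:
Start: Peggy is in Lima.
After move 1: Lima -> Paris. Peggy is in Paris.
After move 2: Paris -> Tokyo. Peggy is in Tokyo.
After move 3: Tokyo -> Denver. Peggy is in Denver.
After move 4: Denver -> Prague. Peggy is in Prague.
After move 5: Prague -> Paris. Peggy is in Paris.
After move 6: Paris -> Prague. Peggy is in Prague.
After move 7: Prague -> Lima. Peggy is in Lima.
After move 8: Lima -> Tokyo. Peggy is in Tokyo.
After move 9: Tokyo -> Paris. Peggy is in Paris.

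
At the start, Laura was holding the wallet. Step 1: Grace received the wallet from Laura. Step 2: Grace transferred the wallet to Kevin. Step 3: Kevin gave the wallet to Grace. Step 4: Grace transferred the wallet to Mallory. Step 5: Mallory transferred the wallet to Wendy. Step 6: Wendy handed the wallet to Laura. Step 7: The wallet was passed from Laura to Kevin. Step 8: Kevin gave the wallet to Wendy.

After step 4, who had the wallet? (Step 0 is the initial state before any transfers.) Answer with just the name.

Tracking the wallet holder through step 4:
After step 0 (start): Laura
After step 1: Grace
After step 2: Kevin
After step 3: Grace
After step 4: Mallory

At step 4, the holder is Mallory.

Answer: Mallory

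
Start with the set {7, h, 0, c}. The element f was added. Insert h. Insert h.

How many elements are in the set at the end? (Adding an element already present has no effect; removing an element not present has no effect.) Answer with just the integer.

Tracking the set through each operation:
Start: {0, 7, c, h}
Event 1 (add f): added. Set: {0, 7, c, f, h}
Event 2 (add h): already present, no change. Set: {0, 7, c, f, h}
Event 3 (add h): already present, no change. Set: {0, 7, c, f, h}

Final set: {0, 7, c, f, h} (size 5)

Answer: 5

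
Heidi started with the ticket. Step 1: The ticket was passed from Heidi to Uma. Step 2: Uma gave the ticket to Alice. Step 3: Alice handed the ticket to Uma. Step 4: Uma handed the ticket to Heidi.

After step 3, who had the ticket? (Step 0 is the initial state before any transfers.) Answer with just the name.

Answer: Uma

Derivation:
Tracking the ticket holder through step 3:
After step 0 (start): Heidi
After step 1: Uma
After step 2: Alice
After step 3: Uma

At step 3, the holder is Uma.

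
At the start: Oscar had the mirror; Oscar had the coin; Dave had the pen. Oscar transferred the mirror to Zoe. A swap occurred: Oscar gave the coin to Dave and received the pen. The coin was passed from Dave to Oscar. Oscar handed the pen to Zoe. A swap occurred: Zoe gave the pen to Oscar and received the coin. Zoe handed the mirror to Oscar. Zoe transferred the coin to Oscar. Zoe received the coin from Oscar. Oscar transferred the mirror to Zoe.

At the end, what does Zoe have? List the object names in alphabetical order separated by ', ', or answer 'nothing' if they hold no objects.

Tracking all object holders:
Start: mirror:Oscar, coin:Oscar, pen:Dave
Event 1 (give mirror: Oscar -> Zoe). State: mirror:Zoe, coin:Oscar, pen:Dave
Event 2 (swap coin<->pen: now coin:Dave, pen:Oscar). State: mirror:Zoe, coin:Dave, pen:Oscar
Event 3 (give coin: Dave -> Oscar). State: mirror:Zoe, coin:Oscar, pen:Oscar
Event 4 (give pen: Oscar -> Zoe). State: mirror:Zoe, coin:Oscar, pen:Zoe
Event 5 (swap pen<->coin: now pen:Oscar, coin:Zoe). State: mirror:Zoe, coin:Zoe, pen:Oscar
Event 6 (give mirror: Zoe -> Oscar). State: mirror:Oscar, coin:Zoe, pen:Oscar
Event 7 (give coin: Zoe -> Oscar). State: mirror:Oscar, coin:Oscar, pen:Oscar
Event 8 (give coin: Oscar -> Zoe). State: mirror:Oscar, coin:Zoe, pen:Oscar
Event 9 (give mirror: Oscar -> Zoe). State: mirror:Zoe, coin:Zoe, pen:Oscar

Final state: mirror:Zoe, coin:Zoe, pen:Oscar
Zoe holds: coin, mirror.

Answer: coin, mirror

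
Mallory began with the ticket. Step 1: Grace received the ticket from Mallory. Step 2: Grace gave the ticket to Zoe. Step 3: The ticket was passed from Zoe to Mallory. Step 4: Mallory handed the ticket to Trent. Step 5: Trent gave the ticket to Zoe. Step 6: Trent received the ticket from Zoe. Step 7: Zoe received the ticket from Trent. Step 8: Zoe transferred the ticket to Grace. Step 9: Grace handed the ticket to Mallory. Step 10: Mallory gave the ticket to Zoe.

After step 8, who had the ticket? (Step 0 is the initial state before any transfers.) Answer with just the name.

Answer: Grace

Derivation:
Tracking the ticket holder through step 8:
After step 0 (start): Mallory
After step 1: Grace
After step 2: Zoe
After step 3: Mallory
After step 4: Trent
After step 5: Zoe
After step 6: Trent
After step 7: Zoe
After step 8: Grace

At step 8, the holder is Grace.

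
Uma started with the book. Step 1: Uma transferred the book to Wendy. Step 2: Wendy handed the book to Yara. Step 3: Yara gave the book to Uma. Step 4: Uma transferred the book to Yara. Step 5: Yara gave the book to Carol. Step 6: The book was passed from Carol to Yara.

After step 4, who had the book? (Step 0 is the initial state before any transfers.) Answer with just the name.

Tracking the book holder through step 4:
After step 0 (start): Uma
After step 1: Wendy
After step 2: Yara
After step 3: Uma
After step 4: Yara

At step 4, the holder is Yara.

Answer: Yara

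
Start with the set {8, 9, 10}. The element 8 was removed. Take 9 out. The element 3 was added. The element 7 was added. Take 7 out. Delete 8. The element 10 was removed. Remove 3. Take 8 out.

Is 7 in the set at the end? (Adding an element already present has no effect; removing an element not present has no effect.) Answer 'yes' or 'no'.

Tracking the set through each operation:
Start: {10, 8, 9}
Event 1 (remove 8): removed. Set: {10, 9}
Event 2 (remove 9): removed. Set: {10}
Event 3 (add 3): added. Set: {10, 3}
Event 4 (add 7): added. Set: {10, 3, 7}
Event 5 (remove 7): removed. Set: {10, 3}
Event 6 (remove 8): not present, no change. Set: {10, 3}
Event 7 (remove 10): removed. Set: {3}
Event 8 (remove 3): removed. Set: {}
Event 9 (remove 8): not present, no change. Set: {}

Final set: {} (size 0)
7 is NOT in the final set.

Answer: no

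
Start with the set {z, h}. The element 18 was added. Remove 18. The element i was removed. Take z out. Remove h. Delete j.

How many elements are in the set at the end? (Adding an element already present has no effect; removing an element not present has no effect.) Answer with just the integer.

Tracking the set through each operation:
Start: {h, z}
Event 1 (add 18): added. Set: {18, h, z}
Event 2 (remove 18): removed. Set: {h, z}
Event 3 (remove i): not present, no change. Set: {h, z}
Event 4 (remove z): removed. Set: {h}
Event 5 (remove h): removed. Set: {}
Event 6 (remove j): not present, no change. Set: {}

Final set: {} (size 0)

Answer: 0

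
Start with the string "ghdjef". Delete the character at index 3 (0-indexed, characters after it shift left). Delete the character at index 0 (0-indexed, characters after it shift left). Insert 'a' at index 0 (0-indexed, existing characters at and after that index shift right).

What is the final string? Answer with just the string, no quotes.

Answer: ahdef

Derivation:
Applying each edit step by step:
Start: "ghdjef"
Op 1 (delete idx 3 = 'j'): "ghdjef" -> "ghdef"
Op 2 (delete idx 0 = 'g'): "ghdef" -> "hdef"
Op 3 (insert 'a' at idx 0): "hdef" -> "ahdef"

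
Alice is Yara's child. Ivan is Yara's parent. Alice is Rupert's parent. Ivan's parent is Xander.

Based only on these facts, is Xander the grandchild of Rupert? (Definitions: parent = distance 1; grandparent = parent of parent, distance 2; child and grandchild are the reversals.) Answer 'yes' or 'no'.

Reconstructing the parent chain from the given facts:
  Xander -> Ivan -> Yara -> Alice -> Rupert
(each arrow means 'parent of the next')
Positions in the chain (0 = top):
  position of Xander: 0
  position of Ivan: 1
  position of Yara: 2
  position of Alice: 3
  position of Rupert: 4

Xander is at position 0, Rupert is at position 4; signed distance (j - i) = 4.
'grandchild' requires j - i = -2. Actual distance is 4, so the relation does NOT hold.

Answer: no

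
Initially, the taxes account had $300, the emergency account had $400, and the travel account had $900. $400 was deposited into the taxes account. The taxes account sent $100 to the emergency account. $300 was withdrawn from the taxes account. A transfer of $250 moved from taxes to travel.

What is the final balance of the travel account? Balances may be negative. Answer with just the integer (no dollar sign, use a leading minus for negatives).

Tracking account balances step by step:
Start: taxes=300, emergency=400, travel=900
Event 1 (deposit 400 to taxes): taxes: 300 + 400 = 700. Balances: taxes=700, emergency=400, travel=900
Event 2 (transfer 100 taxes -> emergency): taxes: 700 - 100 = 600, emergency: 400 + 100 = 500. Balances: taxes=600, emergency=500, travel=900
Event 3 (withdraw 300 from taxes): taxes: 600 - 300 = 300. Balances: taxes=300, emergency=500, travel=900
Event 4 (transfer 250 taxes -> travel): taxes: 300 - 250 = 50, travel: 900 + 250 = 1150. Balances: taxes=50, emergency=500, travel=1150

Final balance of travel: 1150

Answer: 1150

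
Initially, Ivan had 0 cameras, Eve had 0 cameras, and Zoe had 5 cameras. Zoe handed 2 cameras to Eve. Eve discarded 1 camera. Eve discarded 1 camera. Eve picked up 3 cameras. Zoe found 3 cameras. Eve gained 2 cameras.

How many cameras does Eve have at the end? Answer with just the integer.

Answer: 5

Derivation:
Tracking counts step by step:
Start: Ivan=0, Eve=0, Zoe=5
Event 1 (Zoe -> Eve, 2): Zoe: 5 -> 3, Eve: 0 -> 2. State: Ivan=0, Eve=2, Zoe=3
Event 2 (Eve -1): Eve: 2 -> 1. State: Ivan=0, Eve=1, Zoe=3
Event 3 (Eve -1): Eve: 1 -> 0. State: Ivan=0, Eve=0, Zoe=3
Event 4 (Eve +3): Eve: 0 -> 3. State: Ivan=0, Eve=3, Zoe=3
Event 5 (Zoe +3): Zoe: 3 -> 6. State: Ivan=0, Eve=3, Zoe=6
Event 6 (Eve +2): Eve: 3 -> 5. State: Ivan=0, Eve=5, Zoe=6

Eve's final count: 5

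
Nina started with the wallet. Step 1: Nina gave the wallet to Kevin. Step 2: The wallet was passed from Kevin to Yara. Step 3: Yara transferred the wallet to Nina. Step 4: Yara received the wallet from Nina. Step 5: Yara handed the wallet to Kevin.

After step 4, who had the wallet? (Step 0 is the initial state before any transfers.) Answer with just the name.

Tracking the wallet holder through step 4:
After step 0 (start): Nina
After step 1: Kevin
After step 2: Yara
After step 3: Nina
After step 4: Yara

At step 4, the holder is Yara.

Answer: Yara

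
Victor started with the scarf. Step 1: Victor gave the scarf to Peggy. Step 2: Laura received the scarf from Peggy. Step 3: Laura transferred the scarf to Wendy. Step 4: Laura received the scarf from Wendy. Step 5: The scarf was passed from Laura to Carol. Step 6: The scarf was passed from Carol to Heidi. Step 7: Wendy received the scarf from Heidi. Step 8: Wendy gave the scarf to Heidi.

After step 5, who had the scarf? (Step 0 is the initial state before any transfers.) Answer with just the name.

Answer: Carol

Derivation:
Tracking the scarf holder through step 5:
After step 0 (start): Victor
After step 1: Peggy
After step 2: Laura
After step 3: Wendy
After step 4: Laura
After step 5: Carol

At step 5, the holder is Carol.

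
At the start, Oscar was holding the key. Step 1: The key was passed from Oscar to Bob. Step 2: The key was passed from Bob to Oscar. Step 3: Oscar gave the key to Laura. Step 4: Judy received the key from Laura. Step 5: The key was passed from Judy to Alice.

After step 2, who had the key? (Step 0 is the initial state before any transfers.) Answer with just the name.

Answer: Oscar

Derivation:
Tracking the key holder through step 2:
After step 0 (start): Oscar
After step 1: Bob
After step 2: Oscar

At step 2, the holder is Oscar.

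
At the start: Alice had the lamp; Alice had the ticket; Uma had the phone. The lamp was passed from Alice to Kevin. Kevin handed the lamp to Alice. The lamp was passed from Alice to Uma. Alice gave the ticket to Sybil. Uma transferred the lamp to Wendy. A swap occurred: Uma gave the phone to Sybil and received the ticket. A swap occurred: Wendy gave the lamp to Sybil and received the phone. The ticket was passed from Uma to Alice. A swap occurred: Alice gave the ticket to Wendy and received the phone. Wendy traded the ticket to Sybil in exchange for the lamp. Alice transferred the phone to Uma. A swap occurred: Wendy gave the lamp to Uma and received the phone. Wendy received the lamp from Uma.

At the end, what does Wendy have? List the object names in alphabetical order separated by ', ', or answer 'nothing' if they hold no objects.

Tracking all object holders:
Start: lamp:Alice, ticket:Alice, phone:Uma
Event 1 (give lamp: Alice -> Kevin). State: lamp:Kevin, ticket:Alice, phone:Uma
Event 2 (give lamp: Kevin -> Alice). State: lamp:Alice, ticket:Alice, phone:Uma
Event 3 (give lamp: Alice -> Uma). State: lamp:Uma, ticket:Alice, phone:Uma
Event 4 (give ticket: Alice -> Sybil). State: lamp:Uma, ticket:Sybil, phone:Uma
Event 5 (give lamp: Uma -> Wendy). State: lamp:Wendy, ticket:Sybil, phone:Uma
Event 6 (swap phone<->ticket: now phone:Sybil, ticket:Uma). State: lamp:Wendy, ticket:Uma, phone:Sybil
Event 7 (swap lamp<->phone: now lamp:Sybil, phone:Wendy). State: lamp:Sybil, ticket:Uma, phone:Wendy
Event 8 (give ticket: Uma -> Alice). State: lamp:Sybil, ticket:Alice, phone:Wendy
Event 9 (swap ticket<->phone: now ticket:Wendy, phone:Alice). State: lamp:Sybil, ticket:Wendy, phone:Alice
Event 10 (swap ticket<->lamp: now ticket:Sybil, lamp:Wendy). State: lamp:Wendy, ticket:Sybil, phone:Alice
Event 11 (give phone: Alice -> Uma). State: lamp:Wendy, ticket:Sybil, phone:Uma
Event 12 (swap lamp<->phone: now lamp:Uma, phone:Wendy). State: lamp:Uma, ticket:Sybil, phone:Wendy
Event 13 (give lamp: Uma -> Wendy). State: lamp:Wendy, ticket:Sybil, phone:Wendy

Final state: lamp:Wendy, ticket:Sybil, phone:Wendy
Wendy holds: lamp, phone.

Answer: lamp, phone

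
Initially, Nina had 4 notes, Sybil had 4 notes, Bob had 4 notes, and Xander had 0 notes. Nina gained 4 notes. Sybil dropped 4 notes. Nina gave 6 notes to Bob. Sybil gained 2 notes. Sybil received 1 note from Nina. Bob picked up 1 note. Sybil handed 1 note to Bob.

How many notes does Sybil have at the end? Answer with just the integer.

Tracking counts step by step:
Start: Nina=4, Sybil=4, Bob=4, Xander=0
Event 1 (Nina +4): Nina: 4 -> 8. State: Nina=8, Sybil=4, Bob=4, Xander=0
Event 2 (Sybil -4): Sybil: 4 -> 0. State: Nina=8, Sybil=0, Bob=4, Xander=0
Event 3 (Nina -> Bob, 6): Nina: 8 -> 2, Bob: 4 -> 10. State: Nina=2, Sybil=0, Bob=10, Xander=0
Event 4 (Sybil +2): Sybil: 0 -> 2. State: Nina=2, Sybil=2, Bob=10, Xander=0
Event 5 (Nina -> Sybil, 1): Nina: 2 -> 1, Sybil: 2 -> 3. State: Nina=1, Sybil=3, Bob=10, Xander=0
Event 6 (Bob +1): Bob: 10 -> 11. State: Nina=1, Sybil=3, Bob=11, Xander=0
Event 7 (Sybil -> Bob, 1): Sybil: 3 -> 2, Bob: 11 -> 12. State: Nina=1, Sybil=2, Bob=12, Xander=0

Sybil's final count: 2

Answer: 2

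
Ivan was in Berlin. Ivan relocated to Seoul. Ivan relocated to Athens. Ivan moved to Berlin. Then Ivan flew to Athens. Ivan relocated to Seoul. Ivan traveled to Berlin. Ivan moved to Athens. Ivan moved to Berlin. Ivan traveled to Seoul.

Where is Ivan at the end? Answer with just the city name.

Tracking Ivan's location:
Start: Ivan is in Berlin.
After move 1: Berlin -> Seoul. Ivan is in Seoul.
After move 2: Seoul -> Athens. Ivan is in Athens.
After move 3: Athens -> Berlin. Ivan is in Berlin.
After move 4: Berlin -> Athens. Ivan is in Athens.
After move 5: Athens -> Seoul. Ivan is in Seoul.
After move 6: Seoul -> Berlin. Ivan is in Berlin.
After move 7: Berlin -> Athens. Ivan is in Athens.
After move 8: Athens -> Berlin. Ivan is in Berlin.
After move 9: Berlin -> Seoul. Ivan is in Seoul.

Answer: Seoul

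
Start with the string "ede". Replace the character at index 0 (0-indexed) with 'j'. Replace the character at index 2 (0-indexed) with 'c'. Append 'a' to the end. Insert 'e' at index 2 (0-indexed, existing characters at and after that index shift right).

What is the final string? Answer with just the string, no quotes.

Answer: jdeca

Derivation:
Applying each edit step by step:
Start: "ede"
Op 1 (replace idx 0: 'e' -> 'j'): "ede" -> "jde"
Op 2 (replace idx 2: 'e' -> 'c'): "jde" -> "jdc"
Op 3 (append 'a'): "jdc" -> "jdca"
Op 4 (insert 'e' at idx 2): "jdca" -> "jdeca"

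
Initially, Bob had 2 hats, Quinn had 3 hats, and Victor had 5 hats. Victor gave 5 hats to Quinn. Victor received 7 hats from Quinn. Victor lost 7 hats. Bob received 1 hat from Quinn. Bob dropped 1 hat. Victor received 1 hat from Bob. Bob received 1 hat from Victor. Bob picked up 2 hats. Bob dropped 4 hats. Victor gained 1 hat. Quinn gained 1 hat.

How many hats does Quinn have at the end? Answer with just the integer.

Tracking counts step by step:
Start: Bob=2, Quinn=3, Victor=5
Event 1 (Victor -> Quinn, 5): Victor: 5 -> 0, Quinn: 3 -> 8. State: Bob=2, Quinn=8, Victor=0
Event 2 (Quinn -> Victor, 7): Quinn: 8 -> 1, Victor: 0 -> 7. State: Bob=2, Quinn=1, Victor=7
Event 3 (Victor -7): Victor: 7 -> 0. State: Bob=2, Quinn=1, Victor=0
Event 4 (Quinn -> Bob, 1): Quinn: 1 -> 0, Bob: 2 -> 3. State: Bob=3, Quinn=0, Victor=0
Event 5 (Bob -1): Bob: 3 -> 2. State: Bob=2, Quinn=0, Victor=0
Event 6 (Bob -> Victor, 1): Bob: 2 -> 1, Victor: 0 -> 1. State: Bob=1, Quinn=0, Victor=1
Event 7 (Victor -> Bob, 1): Victor: 1 -> 0, Bob: 1 -> 2. State: Bob=2, Quinn=0, Victor=0
Event 8 (Bob +2): Bob: 2 -> 4. State: Bob=4, Quinn=0, Victor=0
Event 9 (Bob -4): Bob: 4 -> 0. State: Bob=0, Quinn=0, Victor=0
Event 10 (Victor +1): Victor: 0 -> 1. State: Bob=0, Quinn=0, Victor=1
Event 11 (Quinn +1): Quinn: 0 -> 1. State: Bob=0, Quinn=1, Victor=1

Quinn's final count: 1

Answer: 1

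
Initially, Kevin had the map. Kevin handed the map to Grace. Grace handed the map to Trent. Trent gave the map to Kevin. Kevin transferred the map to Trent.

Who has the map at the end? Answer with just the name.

Tracking the map through each event:
Start: Kevin has the map.
After event 1: Grace has the map.
After event 2: Trent has the map.
After event 3: Kevin has the map.
After event 4: Trent has the map.

Answer: Trent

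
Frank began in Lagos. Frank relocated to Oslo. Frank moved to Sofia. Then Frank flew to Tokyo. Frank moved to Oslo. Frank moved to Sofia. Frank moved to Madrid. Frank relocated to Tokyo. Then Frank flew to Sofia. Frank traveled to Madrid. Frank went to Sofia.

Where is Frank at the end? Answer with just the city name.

Tracking Frank's location:
Start: Frank is in Lagos.
After move 1: Lagos -> Oslo. Frank is in Oslo.
After move 2: Oslo -> Sofia. Frank is in Sofia.
After move 3: Sofia -> Tokyo. Frank is in Tokyo.
After move 4: Tokyo -> Oslo. Frank is in Oslo.
After move 5: Oslo -> Sofia. Frank is in Sofia.
After move 6: Sofia -> Madrid. Frank is in Madrid.
After move 7: Madrid -> Tokyo. Frank is in Tokyo.
After move 8: Tokyo -> Sofia. Frank is in Sofia.
After move 9: Sofia -> Madrid. Frank is in Madrid.
After move 10: Madrid -> Sofia. Frank is in Sofia.

Answer: Sofia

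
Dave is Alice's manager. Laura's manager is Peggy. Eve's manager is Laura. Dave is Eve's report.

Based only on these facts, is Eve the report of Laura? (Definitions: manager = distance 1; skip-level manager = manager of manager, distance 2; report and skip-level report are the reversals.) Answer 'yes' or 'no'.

Answer: yes

Derivation:
Reconstructing the manager chain from the given facts:
  Peggy -> Laura -> Eve -> Dave -> Alice
(each arrow means 'manager of the next')
Positions in the chain (0 = top):
  position of Peggy: 0
  position of Laura: 1
  position of Eve: 2
  position of Dave: 3
  position of Alice: 4

Eve is at position 2, Laura is at position 1; signed distance (j - i) = -1.
'report' requires j - i = -1. Actual distance is -1, so the relation HOLDS.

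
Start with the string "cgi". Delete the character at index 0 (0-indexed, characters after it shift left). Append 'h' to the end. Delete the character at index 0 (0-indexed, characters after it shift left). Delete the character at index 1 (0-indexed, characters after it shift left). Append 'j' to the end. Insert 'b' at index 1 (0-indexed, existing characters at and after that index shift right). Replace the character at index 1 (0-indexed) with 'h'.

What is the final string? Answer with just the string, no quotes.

Applying each edit step by step:
Start: "cgi"
Op 1 (delete idx 0 = 'c'): "cgi" -> "gi"
Op 2 (append 'h'): "gi" -> "gih"
Op 3 (delete idx 0 = 'g'): "gih" -> "ih"
Op 4 (delete idx 1 = 'h'): "ih" -> "i"
Op 5 (append 'j'): "i" -> "ij"
Op 6 (insert 'b' at idx 1): "ij" -> "ibj"
Op 7 (replace idx 1: 'b' -> 'h'): "ibj" -> "ihj"

Answer: ihj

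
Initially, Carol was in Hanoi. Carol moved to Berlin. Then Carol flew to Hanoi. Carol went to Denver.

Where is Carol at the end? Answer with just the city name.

Tracking Carol's location:
Start: Carol is in Hanoi.
After move 1: Hanoi -> Berlin. Carol is in Berlin.
After move 2: Berlin -> Hanoi. Carol is in Hanoi.
After move 3: Hanoi -> Denver. Carol is in Denver.

Answer: Denver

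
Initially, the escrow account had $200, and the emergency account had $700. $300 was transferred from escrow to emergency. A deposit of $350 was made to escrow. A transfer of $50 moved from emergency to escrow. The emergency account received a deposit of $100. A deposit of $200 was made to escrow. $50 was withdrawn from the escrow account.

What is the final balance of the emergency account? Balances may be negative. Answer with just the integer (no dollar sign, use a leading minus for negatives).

Tracking account balances step by step:
Start: escrow=200, emergency=700
Event 1 (transfer 300 escrow -> emergency): escrow: 200 - 300 = -100, emergency: 700 + 300 = 1000. Balances: escrow=-100, emergency=1000
Event 2 (deposit 350 to escrow): escrow: -100 + 350 = 250. Balances: escrow=250, emergency=1000
Event 3 (transfer 50 emergency -> escrow): emergency: 1000 - 50 = 950, escrow: 250 + 50 = 300. Balances: escrow=300, emergency=950
Event 4 (deposit 100 to emergency): emergency: 950 + 100 = 1050. Balances: escrow=300, emergency=1050
Event 5 (deposit 200 to escrow): escrow: 300 + 200 = 500. Balances: escrow=500, emergency=1050
Event 6 (withdraw 50 from escrow): escrow: 500 - 50 = 450. Balances: escrow=450, emergency=1050

Final balance of emergency: 1050

Answer: 1050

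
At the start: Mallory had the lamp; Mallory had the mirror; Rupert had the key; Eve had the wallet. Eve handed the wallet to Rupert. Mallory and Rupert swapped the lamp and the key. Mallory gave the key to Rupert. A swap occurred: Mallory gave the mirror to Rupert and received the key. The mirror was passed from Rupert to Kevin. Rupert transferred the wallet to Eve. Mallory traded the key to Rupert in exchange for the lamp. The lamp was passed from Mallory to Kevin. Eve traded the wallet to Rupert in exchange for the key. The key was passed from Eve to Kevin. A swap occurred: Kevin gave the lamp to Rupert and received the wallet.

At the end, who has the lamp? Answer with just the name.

Tracking all object holders:
Start: lamp:Mallory, mirror:Mallory, key:Rupert, wallet:Eve
Event 1 (give wallet: Eve -> Rupert). State: lamp:Mallory, mirror:Mallory, key:Rupert, wallet:Rupert
Event 2 (swap lamp<->key: now lamp:Rupert, key:Mallory). State: lamp:Rupert, mirror:Mallory, key:Mallory, wallet:Rupert
Event 3 (give key: Mallory -> Rupert). State: lamp:Rupert, mirror:Mallory, key:Rupert, wallet:Rupert
Event 4 (swap mirror<->key: now mirror:Rupert, key:Mallory). State: lamp:Rupert, mirror:Rupert, key:Mallory, wallet:Rupert
Event 5 (give mirror: Rupert -> Kevin). State: lamp:Rupert, mirror:Kevin, key:Mallory, wallet:Rupert
Event 6 (give wallet: Rupert -> Eve). State: lamp:Rupert, mirror:Kevin, key:Mallory, wallet:Eve
Event 7 (swap key<->lamp: now key:Rupert, lamp:Mallory). State: lamp:Mallory, mirror:Kevin, key:Rupert, wallet:Eve
Event 8 (give lamp: Mallory -> Kevin). State: lamp:Kevin, mirror:Kevin, key:Rupert, wallet:Eve
Event 9 (swap wallet<->key: now wallet:Rupert, key:Eve). State: lamp:Kevin, mirror:Kevin, key:Eve, wallet:Rupert
Event 10 (give key: Eve -> Kevin). State: lamp:Kevin, mirror:Kevin, key:Kevin, wallet:Rupert
Event 11 (swap lamp<->wallet: now lamp:Rupert, wallet:Kevin). State: lamp:Rupert, mirror:Kevin, key:Kevin, wallet:Kevin

Final state: lamp:Rupert, mirror:Kevin, key:Kevin, wallet:Kevin
The lamp is held by Rupert.

Answer: Rupert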